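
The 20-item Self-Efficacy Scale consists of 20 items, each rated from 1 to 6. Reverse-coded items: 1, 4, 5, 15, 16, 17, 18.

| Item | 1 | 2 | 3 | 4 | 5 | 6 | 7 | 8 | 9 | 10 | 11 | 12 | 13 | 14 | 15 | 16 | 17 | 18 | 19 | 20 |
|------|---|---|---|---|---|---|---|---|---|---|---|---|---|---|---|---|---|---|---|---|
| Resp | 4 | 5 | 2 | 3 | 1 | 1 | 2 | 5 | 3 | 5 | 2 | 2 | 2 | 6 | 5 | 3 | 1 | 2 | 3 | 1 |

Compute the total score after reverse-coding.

Apply reverse scoring (reversed = (1+6) − raw = 7 − raw):
  item 1: 7 − 4 = 3
  item 4: 7 − 3 = 4
  item 5: 7 − 1 = 6
  item 15: 7 − 5 = 2
  item 16: 7 − 3 = 4
  item 17: 7 − 1 = 6
  item 18: 7 − 2 = 5
After reverse-coding: 3, 5, 2, 4, 6, 1, 2, 5, 3, 5, 2, 2, 2, 6, 2, 4, 6, 5, 3, 1
Total = 3 + 5 + 2 + 4 + 6 + 1 + 2 + 5 + 3 + 5 + 2 + 2 + 2 + 6 + 2 + 4 + 6 + 5 + 3 + 1 = 69

69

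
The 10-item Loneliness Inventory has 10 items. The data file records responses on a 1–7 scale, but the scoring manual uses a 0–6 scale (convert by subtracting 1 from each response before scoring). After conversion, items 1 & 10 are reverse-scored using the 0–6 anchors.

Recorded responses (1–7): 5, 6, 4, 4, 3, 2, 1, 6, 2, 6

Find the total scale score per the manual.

23

Convert to 0–6: 4, 5, 3, 3, 2, 1, 0, 5, 1, 5
Reverse-coded (on a 0–6 scale, reversed = 6 − raw):
  item 1: 6 − 4 = 2
  item 10: 6 − 5 = 1
Scored: 2, 5, 3, 3, 2, 1, 0, 5, 1, 1
Total = 23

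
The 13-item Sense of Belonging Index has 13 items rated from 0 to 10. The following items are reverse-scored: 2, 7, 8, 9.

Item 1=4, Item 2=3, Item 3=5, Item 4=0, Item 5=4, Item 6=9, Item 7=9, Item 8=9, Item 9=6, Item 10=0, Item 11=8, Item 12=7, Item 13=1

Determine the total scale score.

51

Reverse-scored items use 10 − raw:
  item 2: 10 − 3 = 7
  item 7: 10 − 9 = 1
  item 8: 10 − 9 = 1
  item 9: 10 − 6 = 4
Scored responses: 4, 7, 5, 0, 4, 9, 1, 1, 4, 0, 8, 7, 1
Total = 4 + 7 + 5 + 0 + 4 + 9 + 1 + 1 + 4 + 0 + 8 + 7 + 1 = 51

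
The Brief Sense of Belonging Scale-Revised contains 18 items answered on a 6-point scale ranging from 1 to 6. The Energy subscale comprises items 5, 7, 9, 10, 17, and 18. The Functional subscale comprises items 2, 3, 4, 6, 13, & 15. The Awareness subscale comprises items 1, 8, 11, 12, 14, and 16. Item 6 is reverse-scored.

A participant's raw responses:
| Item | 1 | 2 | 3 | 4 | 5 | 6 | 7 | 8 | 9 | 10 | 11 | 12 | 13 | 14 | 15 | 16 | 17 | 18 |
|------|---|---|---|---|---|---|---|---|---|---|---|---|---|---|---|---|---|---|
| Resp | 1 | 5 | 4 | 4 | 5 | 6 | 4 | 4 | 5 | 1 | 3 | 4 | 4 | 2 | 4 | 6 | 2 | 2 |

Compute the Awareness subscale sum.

20

Awareness items: 1, 8, 11, 12, 14, 16.
  item 1: 1
  item 8: 4
  item 11: 3
  item 12: 4
  item 14: 2
  item 16: 6
Sum = 1 + 4 + 3 + 4 + 2 + 6 = 20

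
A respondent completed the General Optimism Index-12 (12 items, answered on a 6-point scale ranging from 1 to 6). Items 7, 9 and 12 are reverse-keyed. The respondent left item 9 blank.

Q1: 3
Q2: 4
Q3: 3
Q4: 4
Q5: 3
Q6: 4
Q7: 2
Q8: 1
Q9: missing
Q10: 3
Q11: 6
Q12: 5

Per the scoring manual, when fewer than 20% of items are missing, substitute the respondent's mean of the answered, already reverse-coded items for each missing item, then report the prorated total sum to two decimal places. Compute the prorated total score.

Reverse-coded (on a 1–6 scale, reversed = 7 − raw):
  item 7: 7 − 2 = 5
  item 12: 7 − 5 = 2
Completed scored items (11 of 12): 3, 4, 3, 4, 3, 4, 5, 1, 3, 6, 2; sum = 38.
Person mean = 38 / 11 ≈ 3.4545
Prorated total = (38 / 11) × 12 = 41.45 (to 2 dp)

41.45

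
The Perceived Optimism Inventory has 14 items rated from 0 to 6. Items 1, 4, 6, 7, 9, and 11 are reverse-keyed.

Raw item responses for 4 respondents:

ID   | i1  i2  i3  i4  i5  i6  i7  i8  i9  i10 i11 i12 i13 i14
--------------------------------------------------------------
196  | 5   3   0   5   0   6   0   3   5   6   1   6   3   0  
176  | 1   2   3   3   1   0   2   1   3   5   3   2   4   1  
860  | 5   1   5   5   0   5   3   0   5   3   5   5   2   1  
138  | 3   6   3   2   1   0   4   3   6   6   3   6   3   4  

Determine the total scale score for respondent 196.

35

Respondent 196 raw: 5, 3, 0, 5, 0, 6, 0, 3, 5, 6, 1, 6, 3, 0.
Reverse-coded (reversed = (0+6) − raw = 6 − raw):
  item 1: 6 − 5 = 1
  item 2: 3
  item 3: 0
  item 4: 6 − 5 = 1
  item 5: 0
  item 6: 6 − 6 = 0
  item 7: 6 − 0 = 6
  item 8: 3
  item 9: 6 − 5 = 1
  item 10: 6
  item 11: 6 − 1 = 5
  item 12: 6
  item 13: 3
  item 14: 0
Sum = 1 + 3 + 0 + 1 + 0 + 0 + 6 + 3 + 1 + 6 + 5 + 6 + 3 + 0 = 35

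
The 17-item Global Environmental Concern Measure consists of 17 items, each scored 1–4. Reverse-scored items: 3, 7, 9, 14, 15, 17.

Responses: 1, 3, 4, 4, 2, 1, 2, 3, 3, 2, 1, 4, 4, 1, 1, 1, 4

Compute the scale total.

Reverse-scored items use 5 − raw:
  item 3: 5 − 4 = 1
  item 7: 5 − 2 = 3
  item 9: 5 − 3 = 2
  item 14: 5 − 1 = 4
  item 15: 5 − 1 = 4
  item 17: 5 − 4 = 1
Scored items: 1, 3, 1, 4, 2, 1, 3, 3, 2, 2, 1, 4, 4, 4, 4, 1, 1
Total = 1 + 3 + 1 + 4 + 2 + 1 + 3 + 3 + 2 + 2 + 1 + 4 + 4 + 4 + 4 + 1 + 1 = 41

41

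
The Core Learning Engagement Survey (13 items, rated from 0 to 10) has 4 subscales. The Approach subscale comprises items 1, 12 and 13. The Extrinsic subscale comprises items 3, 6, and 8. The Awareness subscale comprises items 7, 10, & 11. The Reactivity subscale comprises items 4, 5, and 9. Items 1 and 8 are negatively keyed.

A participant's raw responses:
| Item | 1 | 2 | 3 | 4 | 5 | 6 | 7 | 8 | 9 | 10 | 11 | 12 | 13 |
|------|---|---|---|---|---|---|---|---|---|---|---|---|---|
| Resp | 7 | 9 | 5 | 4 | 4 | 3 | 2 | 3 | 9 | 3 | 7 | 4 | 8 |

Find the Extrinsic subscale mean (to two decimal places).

Extrinsic items: 3, 6, 8.
Of these, item 8 is negatively keyed; reversed = (0+10) − raw = 10 − raw.
  item 3: 5
  item 6: 3
  item 8: 10 − 3 = 7
Sum = 5 + 3 + 7 = 15
Mean = 15 / 3 = 5.00

5.00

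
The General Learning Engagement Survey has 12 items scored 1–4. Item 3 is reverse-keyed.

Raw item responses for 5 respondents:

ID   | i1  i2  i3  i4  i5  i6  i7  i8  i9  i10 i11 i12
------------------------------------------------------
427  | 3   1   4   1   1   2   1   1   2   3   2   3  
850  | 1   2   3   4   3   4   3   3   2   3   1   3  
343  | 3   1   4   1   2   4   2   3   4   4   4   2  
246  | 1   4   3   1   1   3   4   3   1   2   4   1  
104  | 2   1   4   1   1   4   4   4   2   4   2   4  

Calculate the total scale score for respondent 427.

21

Respondent 427 raw: 3, 1, 4, 1, 1, 2, 1, 1, 2, 3, 2, 3.
Reverse-coded (on a 1–4 scale, reversed = 5 − raw):
  item 1: 3
  item 2: 1
  item 3: 5 − 4 = 1
  item 4: 1
  item 5: 1
  item 6: 2
  item 7: 1
  item 8: 1
  item 9: 2
  item 10: 3
  item 11: 2
  item 12: 3
Sum = 3 + 1 + 1 + 1 + 1 + 2 + 1 + 1 + 2 + 3 + 2 + 3 = 21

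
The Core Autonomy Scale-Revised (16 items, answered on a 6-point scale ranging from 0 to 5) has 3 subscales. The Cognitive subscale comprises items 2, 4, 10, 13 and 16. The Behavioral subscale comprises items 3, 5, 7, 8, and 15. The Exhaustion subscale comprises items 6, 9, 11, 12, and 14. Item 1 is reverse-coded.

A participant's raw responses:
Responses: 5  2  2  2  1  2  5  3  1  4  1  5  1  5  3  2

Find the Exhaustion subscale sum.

Exhaustion items: 6, 9, 11, 12, 14.
  item 6: 2
  item 9: 1
  item 11: 1
  item 12: 5
  item 14: 5
Sum = 2 + 1 + 1 + 5 + 5 = 14

14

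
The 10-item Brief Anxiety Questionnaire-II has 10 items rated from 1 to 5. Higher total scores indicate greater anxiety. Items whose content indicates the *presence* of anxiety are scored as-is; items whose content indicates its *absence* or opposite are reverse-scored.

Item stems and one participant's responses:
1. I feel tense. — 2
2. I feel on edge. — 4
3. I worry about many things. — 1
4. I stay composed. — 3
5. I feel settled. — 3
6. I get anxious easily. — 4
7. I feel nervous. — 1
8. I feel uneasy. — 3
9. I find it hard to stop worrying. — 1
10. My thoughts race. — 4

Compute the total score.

26

Items 4, 5 describe the absence/opposite of anxiety → reverse-score.
on a 1–5 scale, reversed = 6 − raw.
  item 1: 2
  item 2: 4
  item 3: 1
  item 4: 6 − 3 = 3
  item 5: 6 − 3 = 3
  item 6: 4
  item 7: 1
  item 8: 3
  item 9: 1
  item 10: 4
Total = 2 + 4 + 1 + 3 + 3 + 4 + 1 + 3 + 1 + 4 = 26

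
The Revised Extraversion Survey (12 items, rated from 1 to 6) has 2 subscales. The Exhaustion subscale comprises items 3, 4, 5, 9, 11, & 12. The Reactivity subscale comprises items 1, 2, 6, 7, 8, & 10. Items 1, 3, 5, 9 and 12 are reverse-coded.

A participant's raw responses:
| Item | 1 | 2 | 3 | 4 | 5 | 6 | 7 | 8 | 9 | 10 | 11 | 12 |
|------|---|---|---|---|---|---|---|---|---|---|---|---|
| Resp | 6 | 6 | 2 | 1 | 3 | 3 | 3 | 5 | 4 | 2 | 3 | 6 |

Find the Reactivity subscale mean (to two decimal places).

3.33

Reactivity items: 1, 2, 6, 7, 8, 10.
Of these, item 1 is reverse-coded; reverse-coded value = 7 − response.
  item 1: 7 − 6 = 1
  item 2: 6
  item 6: 3
  item 7: 3
  item 8: 5
  item 10: 2
Sum = 1 + 6 + 3 + 3 + 5 + 2 = 20
Mean = 20 / 6 = 3.33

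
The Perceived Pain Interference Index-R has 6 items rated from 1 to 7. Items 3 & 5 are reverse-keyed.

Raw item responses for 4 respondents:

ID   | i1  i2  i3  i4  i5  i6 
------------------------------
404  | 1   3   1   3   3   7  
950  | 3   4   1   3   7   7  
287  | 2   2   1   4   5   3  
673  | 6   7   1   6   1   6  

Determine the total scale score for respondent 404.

Respondent 404 raw: 1, 3, 1, 3, 3, 7.
Reverse-coded (reverse-coded value = 8 − response):
  item 1: 1
  item 2: 3
  item 3: 8 − 1 = 7
  item 4: 3
  item 5: 8 − 3 = 5
  item 6: 7
Sum = 1 + 3 + 7 + 3 + 5 + 7 = 26

26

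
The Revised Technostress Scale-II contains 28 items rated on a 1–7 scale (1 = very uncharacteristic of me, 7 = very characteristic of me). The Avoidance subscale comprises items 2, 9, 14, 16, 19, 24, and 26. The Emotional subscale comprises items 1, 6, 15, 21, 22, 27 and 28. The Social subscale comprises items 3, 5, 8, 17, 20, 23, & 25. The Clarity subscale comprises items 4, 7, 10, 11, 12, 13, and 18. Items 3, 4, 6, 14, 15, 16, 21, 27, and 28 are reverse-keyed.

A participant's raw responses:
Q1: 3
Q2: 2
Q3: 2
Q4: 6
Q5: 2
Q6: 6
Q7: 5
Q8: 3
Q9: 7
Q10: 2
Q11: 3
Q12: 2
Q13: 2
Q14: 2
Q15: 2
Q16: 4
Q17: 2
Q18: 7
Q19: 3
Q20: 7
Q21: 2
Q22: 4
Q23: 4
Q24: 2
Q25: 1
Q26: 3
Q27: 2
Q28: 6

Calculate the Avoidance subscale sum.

27

Avoidance items: 2, 9, 14, 16, 19, 24, 26.
Of these, items 14 and 16 are reverse-keyed; reverse-coded value = 8 − response.
  item 2: 2
  item 9: 7
  item 14: 8 − 2 = 6
  item 16: 8 − 4 = 4
  item 19: 3
  item 24: 2
  item 26: 3
Sum = 2 + 7 + 6 + 4 + 3 + 2 + 3 = 27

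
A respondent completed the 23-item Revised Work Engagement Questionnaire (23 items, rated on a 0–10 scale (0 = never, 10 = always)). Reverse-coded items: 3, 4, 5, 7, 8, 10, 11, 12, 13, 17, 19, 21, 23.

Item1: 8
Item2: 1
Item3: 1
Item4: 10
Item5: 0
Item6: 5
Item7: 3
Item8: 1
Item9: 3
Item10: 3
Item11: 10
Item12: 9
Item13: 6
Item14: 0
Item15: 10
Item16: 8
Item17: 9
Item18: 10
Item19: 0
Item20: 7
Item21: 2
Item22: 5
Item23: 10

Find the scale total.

123

Reverse-coded items use 10 − raw:
  item 3: 10 − 1 = 9
  item 4: 10 − 10 = 0
  item 5: 10 − 0 = 10
  item 7: 10 − 3 = 7
  item 8: 10 − 1 = 9
  item 10: 10 − 3 = 7
  item 11: 10 − 10 = 0
  item 12: 10 − 9 = 1
  item 13: 10 − 6 = 4
  item 17: 10 − 9 = 1
  item 19: 10 − 0 = 10
  item 21: 10 − 2 = 8
  item 23: 10 − 10 = 0
After reverse-coding: 8, 1, 9, 0, 10, 5, 7, 9, 3, 7, 0, 1, 4, 0, 10, 8, 1, 10, 10, 7, 8, 5, 0
Total = 8 + 1 + 9 + 0 + 10 + 5 + 7 + 9 + 3 + 7 + 0 + 1 + 4 + 0 + 10 + 8 + 1 + 10 + 10 + 7 + 8 + 5 + 0 = 123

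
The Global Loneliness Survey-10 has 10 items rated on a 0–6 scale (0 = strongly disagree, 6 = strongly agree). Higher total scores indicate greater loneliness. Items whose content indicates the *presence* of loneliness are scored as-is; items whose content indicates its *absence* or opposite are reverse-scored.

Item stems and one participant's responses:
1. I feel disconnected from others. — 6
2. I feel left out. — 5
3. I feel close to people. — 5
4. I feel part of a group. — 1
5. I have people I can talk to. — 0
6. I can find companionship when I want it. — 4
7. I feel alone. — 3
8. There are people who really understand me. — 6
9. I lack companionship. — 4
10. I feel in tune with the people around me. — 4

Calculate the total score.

Items 3, 4, 5, 6, 8, 10 describe the absence/opposite of loneliness → reverse-score.
reverse-coded value = 6 − response.
  item 1: 6
  item 2: 5
  item 3: 6 − 5 = 1
  item 4: 6 − 1 = 5
  item 5: 6 − 0 = 6
  item 6: 6 − 4 = 2
  item 7: 3
  item 8: 6 − 6 = 0
  item 9: 4
  item 10: 6 − 4 = 2
Total = 6 + 5 + 1 + 5 + 6 + 2 + 3 + 0 + 4 + 2 = 34

34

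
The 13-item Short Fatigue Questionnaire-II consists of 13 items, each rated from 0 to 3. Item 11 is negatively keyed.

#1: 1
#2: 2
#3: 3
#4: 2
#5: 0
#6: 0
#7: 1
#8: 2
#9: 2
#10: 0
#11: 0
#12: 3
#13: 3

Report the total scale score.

Negatively keyed items use 3 − raw:
  item 11: 3 − 0 = 3
After reverse-coding: 1, 2, 3, 2, 0, 0, 1, 2, 2, 0, 3, 3, 3
Total = 1 + 2 + 3 + 2 + 0 + 0 + 1 + 2 + 2 + 0 + 3 + 3 + 3 = 22

22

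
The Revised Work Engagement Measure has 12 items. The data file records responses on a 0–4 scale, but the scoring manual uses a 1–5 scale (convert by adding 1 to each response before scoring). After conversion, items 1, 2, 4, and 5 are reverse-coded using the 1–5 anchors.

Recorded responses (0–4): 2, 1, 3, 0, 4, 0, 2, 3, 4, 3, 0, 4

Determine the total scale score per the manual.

40

Convert to 1–5: 3, 2, 4, 1, 5, 1, 3, 4, 5, 4, 1, 5
Reverse-coded (on a 1–5 scale, reversed = 6 − raw):
  item 1: 6 − 3 = 3
  item 2: 6 − 2 = 4
  item 4: 6 − 1 = 5
  item 5: 6 − 5 = 1
Scored: 3, 4, 4, 5, 1, 1, 3, 4, 5, 4, 1, 5
Total = 40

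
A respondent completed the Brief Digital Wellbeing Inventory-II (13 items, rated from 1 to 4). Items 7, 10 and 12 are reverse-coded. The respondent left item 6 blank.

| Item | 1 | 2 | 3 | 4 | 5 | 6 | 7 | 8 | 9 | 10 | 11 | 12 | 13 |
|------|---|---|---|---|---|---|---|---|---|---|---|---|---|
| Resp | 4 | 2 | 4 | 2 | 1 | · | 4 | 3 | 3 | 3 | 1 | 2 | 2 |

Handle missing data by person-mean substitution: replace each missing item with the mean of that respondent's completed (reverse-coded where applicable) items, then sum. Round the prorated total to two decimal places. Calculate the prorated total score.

30.33

Reverse-coded (reversed = (1+4) − raw = 5 − raw):
  item 7: 5 − 4 = 1
  item 10: 5 − 3 = 2
  item 12: 5 − 2 = 3
Completed scored items (12 of 13): 4, 2, 4, 2, 1, 1, 3, 3, 2, 1, 3, 2; sum = 28.
Person mean = 28 / 12 ≈ 2.3333
Prorated total = (28 / 12) × 13 = 30.33 (to 2 dp)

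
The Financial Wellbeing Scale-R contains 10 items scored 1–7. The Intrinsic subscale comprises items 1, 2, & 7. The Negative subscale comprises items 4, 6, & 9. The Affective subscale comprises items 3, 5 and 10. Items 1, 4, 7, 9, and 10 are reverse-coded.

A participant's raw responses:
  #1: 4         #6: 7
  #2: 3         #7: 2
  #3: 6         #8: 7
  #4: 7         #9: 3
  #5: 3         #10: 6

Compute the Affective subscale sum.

11

Affective items: 3, 5, 10.
Of these, item 10 is reverse-coded; reversed = (1+7) − raw = 8 − raw.
  item 3: 6
  item 5: 3
  item 10: 8 − 6 = 2
Sum = 6 + 3 + 2 = 11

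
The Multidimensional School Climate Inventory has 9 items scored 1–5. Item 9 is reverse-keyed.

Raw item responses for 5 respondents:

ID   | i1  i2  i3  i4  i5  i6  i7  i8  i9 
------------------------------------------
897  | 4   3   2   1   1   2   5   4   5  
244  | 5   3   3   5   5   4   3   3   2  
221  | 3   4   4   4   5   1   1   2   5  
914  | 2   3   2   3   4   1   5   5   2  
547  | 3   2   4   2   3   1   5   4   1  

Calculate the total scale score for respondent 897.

Respondent 897 raw: 4, 3, 2, 1, 1, 2, 5, 4, 5.
Reverse-coded (reversed = (1+5) − raw = 6 − raw):
  item 1: 4
  item 2: 3
  item 3: 2
  item 4: 1
  item 5: 1
  item 6: 2
  item 7: 5
  item 8: 4
  item 9: 6 − 5 = 1
Sum = 4 + 3 + 2 + 1 + 1 + 2 + 5 + 4 + 1 = 23

23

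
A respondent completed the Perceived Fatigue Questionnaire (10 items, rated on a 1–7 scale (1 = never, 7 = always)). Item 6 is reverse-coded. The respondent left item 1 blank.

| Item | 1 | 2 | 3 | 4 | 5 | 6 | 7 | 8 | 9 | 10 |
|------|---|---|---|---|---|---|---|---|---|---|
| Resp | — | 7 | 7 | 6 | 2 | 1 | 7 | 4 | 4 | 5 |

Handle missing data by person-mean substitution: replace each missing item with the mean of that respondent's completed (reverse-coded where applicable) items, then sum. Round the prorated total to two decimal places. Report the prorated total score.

54.44

Reverse-coded (reversed = (1+7) − raw = 8 − raw):
  item 6: 8 − 1 = 7
Completed scored items (9 of 10): 7, 7, 6, 2, 7, 7, 4, 4, 5; sum = 49.
Person mean = 49 / 9 ≈ 5.4444
Prorated total = (49 / 9) × 10 = 54.44 (to 2 dp)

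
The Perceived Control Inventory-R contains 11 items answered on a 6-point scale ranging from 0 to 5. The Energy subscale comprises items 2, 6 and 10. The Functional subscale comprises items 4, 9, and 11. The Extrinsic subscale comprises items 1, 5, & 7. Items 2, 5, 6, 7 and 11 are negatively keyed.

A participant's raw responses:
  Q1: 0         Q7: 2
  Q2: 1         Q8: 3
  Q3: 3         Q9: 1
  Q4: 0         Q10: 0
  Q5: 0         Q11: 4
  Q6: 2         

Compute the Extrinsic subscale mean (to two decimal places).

Extrinsic items: 1, 5, 7.
Of these, items 5 and 7 are negatively keyed; on a 0–5 scale, reversed = 5 − raw.
  item 1: 0
  item 5: 5 − 0 = 5
  item 7: 5 − 2 = 3
Sum = 0 + 5 + 3 = 8
Mean = 8 / 3 = 2.67

2.67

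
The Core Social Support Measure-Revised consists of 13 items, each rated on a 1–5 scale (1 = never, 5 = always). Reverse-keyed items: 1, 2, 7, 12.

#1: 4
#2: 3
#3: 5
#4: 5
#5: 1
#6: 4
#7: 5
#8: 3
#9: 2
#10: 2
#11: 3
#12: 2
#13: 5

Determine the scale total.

Reversing items 1, 2, 7 and 12 with 6 − raw:
Total = (6−4) + (6−3) + 5 + 5 + 1 + 4 + (6−5) + 3 + 2 + 2 + 3 + (6−2) + 5
      = 2 + 3 + 5 + 5 + 1 + 4 + 1 + 3 + 2 + 2 + 3 + 4 + 5 = 40

40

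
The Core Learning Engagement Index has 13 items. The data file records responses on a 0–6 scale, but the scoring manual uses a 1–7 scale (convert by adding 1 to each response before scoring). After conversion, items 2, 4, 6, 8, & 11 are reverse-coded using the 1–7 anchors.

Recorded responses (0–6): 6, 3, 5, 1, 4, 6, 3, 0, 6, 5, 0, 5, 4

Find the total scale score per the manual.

Convert to 1–7: 7, 4, 6, 2, 5, 7, 4, 1, 7, 6, 1, 6, 5
Reverse-coded (on a 1–7 scale, reversed = 8 − raw):
  item 2: 8 − 4 = 4
  item 4: 8 − 2 = 6
  item 6: 8 − 7 = 1
  item 8: 8 − 1 = 7
  item 11: 8 − 1 = 7
Scored: 7, 4, 6, 6, 5, 1, 4, 7, 7, 6, 7, 6, 5
Total = 71

71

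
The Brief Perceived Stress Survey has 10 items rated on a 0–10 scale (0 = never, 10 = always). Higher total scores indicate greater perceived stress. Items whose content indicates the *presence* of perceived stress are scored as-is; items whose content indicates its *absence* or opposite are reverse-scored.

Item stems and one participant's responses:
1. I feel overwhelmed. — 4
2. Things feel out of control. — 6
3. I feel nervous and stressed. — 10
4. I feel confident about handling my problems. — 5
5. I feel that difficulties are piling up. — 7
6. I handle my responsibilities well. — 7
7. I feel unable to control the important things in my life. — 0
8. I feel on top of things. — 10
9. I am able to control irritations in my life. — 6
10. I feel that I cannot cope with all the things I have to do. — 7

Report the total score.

Items 4, 6, 8, 9 describe the absence/opposite of perceived stress → reverse-score.
on a 0–10 scale, reversed = 10 − raw.
  item 1: 4
  item 2: 6
  item 3: 10
  item 4: 10 − 5 = 5
  item 5: 7
  item 6: 10 − 7 = 3
  item 7: 0
  item 8: 10 − 10 = 0
  item 9: 10 − 6 = 4
  item 10: 7
Total = 4 + 6 + 10 + 5 + 7 + 3 + 0 + 0 + 4 + 7 = 46

46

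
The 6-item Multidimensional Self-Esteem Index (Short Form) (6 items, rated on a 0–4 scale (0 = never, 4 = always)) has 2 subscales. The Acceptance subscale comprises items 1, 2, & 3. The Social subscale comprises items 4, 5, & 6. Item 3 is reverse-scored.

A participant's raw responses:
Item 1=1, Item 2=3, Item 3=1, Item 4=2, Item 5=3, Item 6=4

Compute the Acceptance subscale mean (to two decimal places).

Acceptance items: 1, 2, 3.
Of these, item 3 is reverse-scored; reversed = (0+4) − raw = 4 − raw.
  item 1: 1
  item 2: 3
  item 3: 4 − 1 = 3
Sum = 1 + 3 + 3 = 7
Mean = 7 / 3 = 2.33

2.33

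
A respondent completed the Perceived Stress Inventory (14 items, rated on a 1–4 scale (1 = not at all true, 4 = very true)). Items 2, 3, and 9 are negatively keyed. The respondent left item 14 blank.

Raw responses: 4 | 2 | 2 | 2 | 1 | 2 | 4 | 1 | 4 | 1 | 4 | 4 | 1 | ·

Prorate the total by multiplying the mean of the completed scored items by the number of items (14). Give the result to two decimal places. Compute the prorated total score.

33.38

Reverse-coded (reversed = (1+4) − raw = 5 − raw):
  item 2: 5 − 2 = 3
  item 3: 5 − 2 = 3
  item 9: 5 − 4 = 1
Completed scored items (13 of 14): 4, 3, 3, 2, 1, 2, 4, 1, 1, 1, 4, 4, 1; sum = 31.
Person mean = 31 / 13 ≈ 2.3846
Prorated total = (31 / 13) × 14 = 33.38 (to 2 dp)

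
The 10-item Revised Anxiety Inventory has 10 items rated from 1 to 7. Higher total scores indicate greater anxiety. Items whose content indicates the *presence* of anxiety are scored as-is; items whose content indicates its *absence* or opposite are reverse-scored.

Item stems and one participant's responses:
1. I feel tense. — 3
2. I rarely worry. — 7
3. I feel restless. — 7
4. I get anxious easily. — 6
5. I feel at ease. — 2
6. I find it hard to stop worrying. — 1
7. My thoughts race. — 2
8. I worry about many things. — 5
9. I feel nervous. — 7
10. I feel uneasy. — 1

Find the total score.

Items 2, 5 describe the absence/opposite of anxiety → reverse-score.
reverse-coded value = 8 − response.
  item 1: 3
  item 2: 8 − 7 = 1
  item 3: 7
  item 4: 6
  item 5: 8 − 2 = 6
  item 6: 1
  item 7: 2
  item 8: 5
  item 9: 7
  item 10: 1
Total = 3 + 1 + 7 + 6 + 6 + 1 + 2 + 5 + 7 + 1 = 39

39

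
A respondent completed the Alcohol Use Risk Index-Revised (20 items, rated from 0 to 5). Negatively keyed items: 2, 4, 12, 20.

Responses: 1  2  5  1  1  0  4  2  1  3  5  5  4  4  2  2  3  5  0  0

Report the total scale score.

Reversing items 2, 4, 12, & 20 with 5 − raw:
Total = 1 + (5−2) + 5 + (5−1) + 1 + 0 + 4 + 2 + 1 + 3 + 5 + (5−5) + 4 + 4 + 2 + 2 + 3 + 5 + 0 + (5−0)
      = 1 + 3 + 5 + 4 + 1 + 0 + 4 + 2 + 1 + 3 + 5 + 0 + 4 + 4 + 2 + 2 + 3 + 5 + 0 + 5 = 54

54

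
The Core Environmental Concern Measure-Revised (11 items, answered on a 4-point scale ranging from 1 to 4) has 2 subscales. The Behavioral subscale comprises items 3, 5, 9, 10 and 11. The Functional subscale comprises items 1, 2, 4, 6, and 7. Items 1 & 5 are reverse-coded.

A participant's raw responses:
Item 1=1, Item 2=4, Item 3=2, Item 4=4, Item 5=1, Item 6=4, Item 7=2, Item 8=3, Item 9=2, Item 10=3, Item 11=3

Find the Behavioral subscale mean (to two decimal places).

2.80

Behavioral items: 3, 5, 9, 10, 11.
Of these, item 5 is reverse-coded; reverse-coded value = 5 − response.
  item 3: 2
  item 5: 5 − 1 = 4
  item 9: 2
  item 10: 3
  item 11: 3
Sum = 2 + 4 + 2 + 3 + 3 = 14
Mean = 14 / 5 = 2.80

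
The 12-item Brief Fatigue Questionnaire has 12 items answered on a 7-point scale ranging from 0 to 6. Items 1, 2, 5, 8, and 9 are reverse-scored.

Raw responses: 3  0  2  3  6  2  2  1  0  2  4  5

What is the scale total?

Raw sum = 30. Reverse-scored items: 1, 2, 5, 8, 9; their raw sum = 10.
Each reversal replaces raw with 6 − raw, changing the total by 6 − 2·raw per item.
Total = 30 + 5·6 − 2·10 = 30 + 30 − 20 = 40

40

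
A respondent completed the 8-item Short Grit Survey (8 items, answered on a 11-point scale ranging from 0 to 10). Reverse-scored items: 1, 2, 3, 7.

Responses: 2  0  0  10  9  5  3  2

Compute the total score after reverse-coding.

61

Reversing items 1, 2, 3, & 7 with 10 − raw:
Total = (10−2) + (10−0) + (10−0) + 10 + 9 + 5 + (10−3) + 2
      = 8 + 10 + 10 + 10 + 9 + 5 + 7 + 2 = 61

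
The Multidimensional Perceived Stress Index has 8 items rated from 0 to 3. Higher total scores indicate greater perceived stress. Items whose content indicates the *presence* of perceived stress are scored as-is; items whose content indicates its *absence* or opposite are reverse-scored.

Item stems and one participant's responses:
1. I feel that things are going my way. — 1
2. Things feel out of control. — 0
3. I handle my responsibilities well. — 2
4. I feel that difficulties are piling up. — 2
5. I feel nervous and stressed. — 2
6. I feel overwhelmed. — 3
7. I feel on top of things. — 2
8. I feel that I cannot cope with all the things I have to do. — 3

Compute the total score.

Items 1, 3, 7 describe the absence/opposite of perceived stress → reverse-score.
reverse-coded value = 3 − response.
  item 1: 3 − 1 = 2
  item 2: 0
  item 3: 3 − 2 = 1
  item 4: 2
  item 5: 2
  item 6: 3
  item 7: 3 − 2 = 1
  item 8: 3
Total = 2 + 0 + 1 + 2 + 2 + 3 + 1 + 3 = 14

14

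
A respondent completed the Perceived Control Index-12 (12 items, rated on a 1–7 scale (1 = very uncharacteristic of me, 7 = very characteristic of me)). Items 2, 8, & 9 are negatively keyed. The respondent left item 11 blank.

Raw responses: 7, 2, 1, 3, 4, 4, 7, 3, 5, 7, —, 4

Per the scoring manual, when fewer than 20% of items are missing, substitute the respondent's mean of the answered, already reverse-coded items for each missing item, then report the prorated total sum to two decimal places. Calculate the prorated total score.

55.64

Reverse-coded (reversed = (1+7) − raw = 8 − raw):
  item 2: 8 − 2 = 6
  item 8: 8 − 3 = 5
  item 9: 8 − 5 = 3
Completed scored items (11 of 12): 7, 6, 1, 3, 4, 4, 7, 5, 3, 7, 4; sum = 51.
Person mean = 51 / 11 ≈ 4.6364
Prorated total = (51 / 11) × 12 = 55.64 (to 2 dp)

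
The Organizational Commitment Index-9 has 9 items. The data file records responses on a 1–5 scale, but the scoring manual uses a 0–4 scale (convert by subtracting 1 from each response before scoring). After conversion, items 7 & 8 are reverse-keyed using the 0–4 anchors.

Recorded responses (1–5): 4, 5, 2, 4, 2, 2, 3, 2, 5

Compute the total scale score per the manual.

22

Convert to 0–4: 3, 4, 1, 3, 1, 1, 2, 1, 4
Reverse-coded (on a 0–4 scale, reversed = 4 − raw):
  item 7: 4 − 2 = 2
  item 8: 4 − 1 = 3
Scored: 3, 4, 1, 3, 1, 1, 2, 3, 4
Total = 22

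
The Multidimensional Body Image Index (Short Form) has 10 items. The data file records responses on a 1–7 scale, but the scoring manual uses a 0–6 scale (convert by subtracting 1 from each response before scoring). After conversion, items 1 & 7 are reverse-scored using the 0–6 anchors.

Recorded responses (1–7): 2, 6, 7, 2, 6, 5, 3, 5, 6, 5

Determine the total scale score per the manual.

Convert to 0–6: 1, 5, 6, 1, 5, 4, 2, 4, 5, 4
Reverse-coded (reverse-coded value = 6 − response):
  item 1: 6 − 1 = 5
  item 7: 6 − 2 = 4
Scored: 5, 5, 6, 1, 5, 4, 4, 4, 5, 4
Total = 43

43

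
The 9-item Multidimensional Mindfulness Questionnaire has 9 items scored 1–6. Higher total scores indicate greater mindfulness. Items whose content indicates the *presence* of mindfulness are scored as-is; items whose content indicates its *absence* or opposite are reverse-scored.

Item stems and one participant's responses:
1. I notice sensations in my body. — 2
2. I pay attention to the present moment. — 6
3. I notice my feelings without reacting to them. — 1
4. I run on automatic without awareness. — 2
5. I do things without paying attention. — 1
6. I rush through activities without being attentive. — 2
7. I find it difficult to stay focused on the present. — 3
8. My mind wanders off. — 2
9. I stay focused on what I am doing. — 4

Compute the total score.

38

Items 4, 5, 6, 7, 8 describe the absence/opposite of mindfulness → reverse-score.
reversed = (1+6) − raw = 7 − raw.
  item 1: 2
  item 2: 6
  item 3: 1
  item 4: 7 − 2 = 5
  item 5: 7 − 1 = 6
  item 6: 7 − 2 = 5
  item 7: 7 − 3 = 4
  item 8: 7 − 2 = 5
  item 9: 4
Total = 2 + 6 + 1 + 5 + 6 + 5 + 4 + 5 + 4 = 38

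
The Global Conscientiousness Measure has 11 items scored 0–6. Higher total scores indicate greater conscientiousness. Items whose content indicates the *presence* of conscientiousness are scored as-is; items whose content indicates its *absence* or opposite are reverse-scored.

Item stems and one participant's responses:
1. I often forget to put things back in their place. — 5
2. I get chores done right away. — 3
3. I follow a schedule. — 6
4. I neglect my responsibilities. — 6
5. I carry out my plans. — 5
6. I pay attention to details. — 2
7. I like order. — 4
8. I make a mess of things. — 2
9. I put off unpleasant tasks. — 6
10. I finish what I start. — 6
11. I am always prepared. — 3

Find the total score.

34

Items 1, 4, 8, 9 describe the absence/opposite of conscientiousness → reverse-score.
on a 0–6 scale, reversed = 6 − raw.
  item 1: 6 − 5 = 1
  item 2: 3
  item 3: 6
  item 4: 6 − 6 = 0
  item 5: 5
  item 6: 2
  item 7: 4
  item 8: 6 − 2 = 4
  item 9: 6 − 6 = 0
  item 10: 6
  item 11: 3
Total = 1 + 3 + 6 + 0 + 5 + 2 + 4 + 4 + 0 + 6 + 3 = 34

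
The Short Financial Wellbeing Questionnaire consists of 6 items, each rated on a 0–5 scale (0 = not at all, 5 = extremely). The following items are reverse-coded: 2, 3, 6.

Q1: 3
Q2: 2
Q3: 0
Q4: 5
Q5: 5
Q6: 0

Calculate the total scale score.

Reverse-coded items (on a 0–5 scale, reversed = 5 − raw):
  item 2: 5 − 2 = 3
  item 3: 5 − 0 = 5
  item 6: 5 − 0 = 5
After reverse-coding: 3, 3, 5, 5, 5, 5
Total = 3 + 3 + 5 + 5 + 5 + 5 = 26

26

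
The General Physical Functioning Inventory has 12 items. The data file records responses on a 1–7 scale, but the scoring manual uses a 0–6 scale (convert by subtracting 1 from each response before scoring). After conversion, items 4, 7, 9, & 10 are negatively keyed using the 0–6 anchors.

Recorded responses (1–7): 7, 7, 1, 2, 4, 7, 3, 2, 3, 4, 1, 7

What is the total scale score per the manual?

44

Convert to 0–6: 6, 6, 0, 1, 3, 6, 2, 1, 2, 3, 0, 6
Reverse-coded (on a 0–6 scale, reversed = 6 − raw):
  item 4: 6 − 1 = 5
  item 7: 6 − 2 = 4
  item 9: 6 − 2 = 4
  item 10: 6 − 3 = 3
Scored: 6, 6, 0, 5, 3, 6, 4, 1, 4, 3, 0, 6
Total = 44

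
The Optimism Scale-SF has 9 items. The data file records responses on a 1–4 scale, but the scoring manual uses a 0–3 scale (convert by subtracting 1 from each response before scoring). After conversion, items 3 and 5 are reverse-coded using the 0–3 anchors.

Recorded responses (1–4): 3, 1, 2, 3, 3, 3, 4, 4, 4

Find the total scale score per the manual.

18

Convert to 0–3: 2, 0, 1, 2, 2, 2, 3, 3, 3
Reverse-coded (reverse-coded value = 3 − response):
  item 3: 3 − 1 = 2
  item 5: 3 − 2 = 1
Scored: 2, 0, 2, 2, 1, 2, 3, 3, 3
Total = 18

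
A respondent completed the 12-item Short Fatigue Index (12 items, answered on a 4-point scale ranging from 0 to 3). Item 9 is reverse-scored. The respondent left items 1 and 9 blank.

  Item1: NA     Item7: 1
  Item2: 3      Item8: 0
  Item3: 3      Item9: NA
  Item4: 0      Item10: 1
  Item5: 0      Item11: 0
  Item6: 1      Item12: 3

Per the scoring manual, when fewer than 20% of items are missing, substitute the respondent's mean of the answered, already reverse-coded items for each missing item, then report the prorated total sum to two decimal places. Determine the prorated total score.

14.40

Reverse-coded (reverse-coded value = 3 − response):
Completed scored items (10 of 12): 3, 3, 0, 0, 1, 1, 0, 1, 0, 3; sum = 12.
Person mean = 12 / 10 ≈ 1.2000
Prorated total = (12 / 10) × 12 = 14.40 (to 2 dp)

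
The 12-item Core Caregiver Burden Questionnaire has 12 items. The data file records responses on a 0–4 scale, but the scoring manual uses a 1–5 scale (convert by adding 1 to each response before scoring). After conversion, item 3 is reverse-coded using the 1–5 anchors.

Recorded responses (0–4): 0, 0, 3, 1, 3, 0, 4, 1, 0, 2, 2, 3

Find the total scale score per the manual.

29

Convert to 1–5: 1, 1, 4, 2, 4, 1, 5, 2, 1, 3, 3, 4
Reverse-coded (on a 1–5 scale, reversed = 6 − raw):
  item 3: 6 − 4 = 2
Scored: 1, 1, 2, 2, 4, 1, 5, 2, 1, 3, 3, 4
Total = 29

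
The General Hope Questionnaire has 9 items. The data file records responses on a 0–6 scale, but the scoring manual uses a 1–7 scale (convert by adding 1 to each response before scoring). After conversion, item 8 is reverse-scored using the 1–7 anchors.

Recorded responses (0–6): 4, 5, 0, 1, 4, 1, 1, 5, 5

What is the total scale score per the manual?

31

Convert to 1–7: 5, 6, 1, 2, 5, 2, 2, 6, 6
Reverse-coded (reverse-coded value = 8 − response):
  item 8: 8 − 6 = 2
Scored: 5, 6, 1, 2, 5, 2, 2, 2, 6
Total = 31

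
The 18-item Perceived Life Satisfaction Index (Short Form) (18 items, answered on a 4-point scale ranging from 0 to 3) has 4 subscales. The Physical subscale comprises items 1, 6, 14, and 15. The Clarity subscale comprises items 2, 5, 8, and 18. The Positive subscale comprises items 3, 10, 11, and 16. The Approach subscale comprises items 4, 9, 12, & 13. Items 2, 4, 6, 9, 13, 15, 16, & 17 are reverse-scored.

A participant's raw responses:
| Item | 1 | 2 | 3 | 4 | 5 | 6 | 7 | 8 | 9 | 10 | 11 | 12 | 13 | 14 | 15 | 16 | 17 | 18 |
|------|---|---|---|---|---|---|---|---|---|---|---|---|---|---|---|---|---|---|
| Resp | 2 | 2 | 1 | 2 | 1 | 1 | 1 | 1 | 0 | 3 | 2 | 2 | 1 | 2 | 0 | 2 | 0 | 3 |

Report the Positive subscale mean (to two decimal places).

1.75

Positive items: 3, 10, 11, 16.
Of these, item 16 is reverse-scored; on a 0–3 scale, reversed = 3 − raw.
  item 3: 1
  item 10: 3
  item 11: 2
  item 16: 3 − 2 = 1
Sum = 1 + 3 + 2 + 1 = 7
Mean = 7 / 4 = 1.75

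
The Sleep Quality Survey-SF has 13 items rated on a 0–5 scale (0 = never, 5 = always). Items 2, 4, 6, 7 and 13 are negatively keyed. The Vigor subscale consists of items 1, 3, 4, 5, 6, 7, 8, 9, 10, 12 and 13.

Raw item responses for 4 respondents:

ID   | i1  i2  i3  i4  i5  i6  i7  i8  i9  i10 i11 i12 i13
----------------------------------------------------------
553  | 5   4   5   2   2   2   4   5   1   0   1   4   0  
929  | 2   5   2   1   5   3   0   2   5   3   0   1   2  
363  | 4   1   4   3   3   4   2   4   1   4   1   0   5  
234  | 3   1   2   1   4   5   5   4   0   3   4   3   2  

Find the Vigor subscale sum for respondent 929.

Respondent 929 raw: 2, 5, 2, 1, 5, 3, 0, 2, 5, 3, 0, 1, 2.
Vigor items: 1, 3, 4, 5, 6, 7, 8, 9, 10, 12, 13.
Reverse-coded (reversed = (0+5) − raw = 5 − raw):
  item 1: 2
  item 3: 2
  item 4: 5 − 1 = 4
  item 5: 5
  item 6: 5 − 3 = 2
  item 7: 5 − 0 = 5
  item 8: 2
  item 9: 5
  item 10: 3
  item 12: 1
  item 13: 5 − 2 = 3
Sum = 2 + 2 + 4 + 5 + 2 + 5 + 2 + 5 + 3 + 1 + 3 = 34

34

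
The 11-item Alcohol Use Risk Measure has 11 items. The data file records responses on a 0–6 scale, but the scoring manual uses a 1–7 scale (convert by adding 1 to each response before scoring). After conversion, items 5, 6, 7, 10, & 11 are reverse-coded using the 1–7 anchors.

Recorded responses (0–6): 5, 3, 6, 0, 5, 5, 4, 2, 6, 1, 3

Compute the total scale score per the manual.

Convert to 1–7: 6, 4, 7, 1, 6, 6, 5, 3, 7, 2, 4
Reverse-coded (on a 1–7 scale, reversed = 8 − raw):
  item 5: 8 − 6 = 2
  item 6: 8 − 6 = 2
  item 7: 8 − 5 = 3
  item 10: 8 − 2 = 6
  item 11: 8 − 4 = 4
Scored: 6, 4, 7, 1, 2, 2, 3, 3, 7, 6, 4
Total = 45

45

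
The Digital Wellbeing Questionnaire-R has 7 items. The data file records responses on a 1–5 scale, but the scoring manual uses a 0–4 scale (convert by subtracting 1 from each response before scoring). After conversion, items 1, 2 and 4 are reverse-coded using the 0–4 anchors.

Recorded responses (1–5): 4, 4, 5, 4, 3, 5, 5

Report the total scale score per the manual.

Convert to 0–4: 3, 3, 4, 3, 2, 4, 4
Reverse-coded (reversed = (0+4) − raw = 4 − raw):
  item 1: 4 − 3 = 1
  item 2: 4 − 3 = 1
  item 4: 4 − 3 = 1
Scored: 1, 1, 4, 1, 2, 4, 4
Total = 17

17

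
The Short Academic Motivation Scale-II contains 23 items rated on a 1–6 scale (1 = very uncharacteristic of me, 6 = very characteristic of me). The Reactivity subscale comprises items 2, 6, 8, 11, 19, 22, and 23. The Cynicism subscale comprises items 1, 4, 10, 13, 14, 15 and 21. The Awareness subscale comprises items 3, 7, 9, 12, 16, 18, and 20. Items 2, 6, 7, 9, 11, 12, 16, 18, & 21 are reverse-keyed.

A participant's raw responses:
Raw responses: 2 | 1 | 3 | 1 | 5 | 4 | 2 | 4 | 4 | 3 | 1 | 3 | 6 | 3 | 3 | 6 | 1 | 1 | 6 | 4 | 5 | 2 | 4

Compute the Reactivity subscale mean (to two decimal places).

Reactivity items: 2, 6, 8, 11, 19, 22, 23.
Of these, items 2, 6, and 11 are reverse-keyed; reversed = (1+6) − raw = 7 − raw.
  item 2: 7 − 1 = 6
  item 6: 7 − 4 = 3
  item 8: 4
  item 11: 7 − 1 = 6
  item 19: 6
  item 22: 2
  item 23: 4
Sum = 6 + 3 + 4 + 6 + 6 + 2 + 4 = 31
Mean = 31 / 7 = 4.43

4.43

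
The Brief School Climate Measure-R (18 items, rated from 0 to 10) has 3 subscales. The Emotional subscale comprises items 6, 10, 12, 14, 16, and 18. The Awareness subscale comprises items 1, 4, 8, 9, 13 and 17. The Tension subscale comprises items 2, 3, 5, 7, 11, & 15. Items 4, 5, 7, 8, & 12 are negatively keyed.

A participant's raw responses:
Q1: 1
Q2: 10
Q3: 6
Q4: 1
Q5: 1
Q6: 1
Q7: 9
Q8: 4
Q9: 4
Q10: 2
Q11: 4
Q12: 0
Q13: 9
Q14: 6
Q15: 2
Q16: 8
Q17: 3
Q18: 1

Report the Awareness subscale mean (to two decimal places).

Awareness items: 1, 4, 8, 9, 13, 17.
Of these, items 4 and 8 are negatively keyed; reverse-coded value = 10 − response.
  item 1: 1
  item 4: 10 − 1 = 9
  item 8: 10 − 4 = 6
  item 9: 4
  item 13: 9
  item 17: 3
Sum = 1 + 9 + 6 + 4 + 9 + 3 = 32
Mean = 32 / 6 = 5.33

5.33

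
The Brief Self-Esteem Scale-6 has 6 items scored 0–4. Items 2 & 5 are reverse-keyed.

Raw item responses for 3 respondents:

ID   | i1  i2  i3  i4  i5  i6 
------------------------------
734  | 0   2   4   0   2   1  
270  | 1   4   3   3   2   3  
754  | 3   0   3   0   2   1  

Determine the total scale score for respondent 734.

Respondent 734 raw: 0, 2, 4, 0, 2, 1.
Reverse-coded (reverse-coded value = 4 − response):
  item 1: 0
  item 2: 4 − 2 = 2
  item 3: 4
  item 4: 0
  item 5: 4 − 2 = 2
  item 6: 1
Sum = 0 + 2 + 4 + 0 + 2 + 1 = 9

9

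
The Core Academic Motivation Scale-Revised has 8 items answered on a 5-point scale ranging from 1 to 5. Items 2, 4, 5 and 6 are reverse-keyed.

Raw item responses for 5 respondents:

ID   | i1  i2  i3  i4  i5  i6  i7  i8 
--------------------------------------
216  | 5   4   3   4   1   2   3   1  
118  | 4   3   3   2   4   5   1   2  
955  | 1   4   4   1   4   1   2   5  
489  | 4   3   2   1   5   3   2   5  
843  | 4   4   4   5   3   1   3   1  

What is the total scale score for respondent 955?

Respondent 955 raw: 1, 4, 4, 1, 4, 1, 2, 5.
Reverse-coded (reverse-coded value = 6 − response):
  item 1: 1
  item 2: 6 − 4 = 2
  item 3: 4
  item 4: 6 − 1 = 5
  item 5: 6 − 4 = 2
  item 6: 6 − 1 = 5
  item 7: 2
  item 8: 5
Sum = 1 + 2 + 4 + 5 + 2 + 5 + 2 + 5 = 26

26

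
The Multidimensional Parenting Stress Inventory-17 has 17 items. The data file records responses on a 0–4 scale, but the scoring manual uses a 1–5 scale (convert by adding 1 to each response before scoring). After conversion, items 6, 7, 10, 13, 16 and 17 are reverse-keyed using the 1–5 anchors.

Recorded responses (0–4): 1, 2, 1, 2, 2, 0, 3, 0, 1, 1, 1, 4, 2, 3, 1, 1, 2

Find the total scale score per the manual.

50

Convert to 1–5: 2, 3, 2, 3, 3, 1, 4, 1, 2, 2, 2, 5, 3, 4, 2, 2, 3
Reverse-coded (reversed = (1+5) − raw = 6 − raw):
  item 6: 6 − 1 = 5
  item 7: 6 − 4 = 2
  item 10: 6 − 2 = 4
  item 13: 6 − 3 = 3
  item 16: 6 − 2 = 4
  item 17: 6 − 3 = 3
Scored: 2, 3, 2, 3, 3, 5, 2, 1, 2, 4, 2, 5, 3, 4, 2, 4, 3
Total = 50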